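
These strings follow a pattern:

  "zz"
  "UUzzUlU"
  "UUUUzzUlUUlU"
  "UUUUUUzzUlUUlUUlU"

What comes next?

UUUUUUUUzzUlUUlUUlUUlU

Every step adds UU to the front and UlU to the end of the previous string.
One more step from UUUUUUzzUlUUlUUlU gives the answer.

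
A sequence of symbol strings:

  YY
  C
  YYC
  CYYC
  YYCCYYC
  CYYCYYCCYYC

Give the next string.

From term 3 onward, concatenate the second-to-last term with the last: YY·C = YYC, C·YYC = CYYC, …
Continuing: YYCCYYC · CYYCYYCCYYC gives term 7.

YYCCYYCCYYCYYCCYYC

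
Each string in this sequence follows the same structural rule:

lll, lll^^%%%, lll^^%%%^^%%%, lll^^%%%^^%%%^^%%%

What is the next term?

lll^^%%%^^%%%^^%%%^^%%%

Each term is the previous one with ^^%%% appended.
One more step from lll^^%%%^^%%%^^%%% gives the answer.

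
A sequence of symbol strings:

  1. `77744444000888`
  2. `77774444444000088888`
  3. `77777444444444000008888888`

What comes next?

77777744444444444000000888888888

Reading off run lengths: 7 runs 3, 4, 5; 4 runs 5, 7, 9; 0 runs 3, 4, 5; 8 runs 3, 5, 7 — each is linear in n, where the shown terms are n = 2, 3, 4.
For the next term, n = 5, so the run lengths are 6, 11, 6, 9.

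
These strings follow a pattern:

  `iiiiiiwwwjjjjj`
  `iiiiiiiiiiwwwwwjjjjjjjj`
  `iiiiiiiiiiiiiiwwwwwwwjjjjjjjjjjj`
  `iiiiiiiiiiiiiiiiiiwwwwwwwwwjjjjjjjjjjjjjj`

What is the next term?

The n-th term is 4n+2 i's then 2n+1 w's then 3n+2 j's (n = 1, 2, …).
Setting n = 5 gives 22, 11, 17 characters in each block.

iiiiiiiiiiiiiiiiiiiiiiwwwwwwwwwwwjjjjjjjjjjjjjjjjj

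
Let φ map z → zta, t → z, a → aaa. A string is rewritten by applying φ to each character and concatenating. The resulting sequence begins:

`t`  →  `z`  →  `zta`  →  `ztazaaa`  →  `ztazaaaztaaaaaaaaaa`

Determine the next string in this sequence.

Rewriting the 19 symbols of ztazaaaztaaaaaaaaaa one by one yields zta z aaa zta aaa aaa aaa zta z aaa aaa aaa aaa aaa aaa aaa aaa aaa aaa; concatenated:

ztazaaaztaaaaaaaaaaztazaaaaaaaaaaaaaaaaaaaaaaaaaaaaaa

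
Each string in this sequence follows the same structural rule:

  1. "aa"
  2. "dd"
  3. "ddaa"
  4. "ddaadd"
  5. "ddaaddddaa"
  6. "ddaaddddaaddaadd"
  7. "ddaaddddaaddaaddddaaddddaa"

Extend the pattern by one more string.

ddaaddddaaddaaddddaaddddaaddaaddddaaddaadd

From term 3 onward, concatenate the last term with the second-to-last: dd·aa = ddaa, ddaa·dd = ddaadd, …
So term 8 is ddaaddddaaddaaddddaaddddaa·ddaaddddaaddaadd.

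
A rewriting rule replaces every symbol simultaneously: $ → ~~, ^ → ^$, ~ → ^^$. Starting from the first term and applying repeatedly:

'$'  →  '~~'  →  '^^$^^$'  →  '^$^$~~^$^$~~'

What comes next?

Apply φ to ^$^$~~^$^$~~ symbol by symbol: ^→^$, $→~~, ^→^$, $→~~, ~→^^$, ~→^^$, ^→^$, $→~~, ^→^$, $→~~, ~→^^$, ~→^^$; joined: ^$ ~~ ^$ ~~ ^^$ ^^$ ^$ ~~ ^$ ~~ ^^$ ^^$.

^$~~^$~~^^$^^$^$~~^$~~^^$^^$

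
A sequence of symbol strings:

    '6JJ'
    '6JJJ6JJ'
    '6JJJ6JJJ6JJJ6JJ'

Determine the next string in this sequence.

Each string is two copies of the previous one joined by 'J'.
Doubling 6JJJ6JJJ6JJJ6JJ with 'J' between the halves:

6JJJ6JJJ6JJJ6JJJ6JJJ6JJJ6JJJ6JJ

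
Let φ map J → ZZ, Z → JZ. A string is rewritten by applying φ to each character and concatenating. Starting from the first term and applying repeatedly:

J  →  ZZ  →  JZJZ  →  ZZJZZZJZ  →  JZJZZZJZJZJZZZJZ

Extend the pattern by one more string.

Rewriting the 16 symbols of JZJZZZJZJZJZZZJZ one by one yields ZZ JZ ZZ JZ JZ JZ ZZ JZ ZZ JZ ZZ JZ JZ JZ ZZ JZ; concatenated:

ZZJZZZJZJZJZZZJZZZJZZZJZJZJZZZJZ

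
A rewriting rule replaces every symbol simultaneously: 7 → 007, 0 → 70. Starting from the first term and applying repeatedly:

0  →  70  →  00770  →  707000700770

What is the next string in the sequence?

00770007707070007707000700770

Apply φ to 707000700770 symbol by symbol: 7→007, 0→70, 7→007, 0→70, 0→70, 0→70, 7→007, 0→70, 0→70, 7→007, 7→007, 0→70; joined: 007 70 007 70 70 70 007 70 70 007 007 70.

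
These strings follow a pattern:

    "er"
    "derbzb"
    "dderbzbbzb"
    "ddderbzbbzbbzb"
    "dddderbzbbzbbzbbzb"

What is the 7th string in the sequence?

dddddderbzbbzbbzbbzbbzbbzb

Every step adds d to the front and bzb to the end of the previous string.
From dddderbzbbzbbzbbzb, 2 further steps: dddderbzbbzbbzbbzb → ddddderbzbbzbbzbbzbbzb → (answer).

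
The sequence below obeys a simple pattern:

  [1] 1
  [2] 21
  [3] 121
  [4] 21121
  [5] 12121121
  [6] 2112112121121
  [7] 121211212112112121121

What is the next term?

2112112121121121211212112112121121

From term 3 onward, concatenate the second-to-last term with the last: 1·21 = 121, 21·121 = 21121, …
So term 8 is 2112112121121·121211212112112121121.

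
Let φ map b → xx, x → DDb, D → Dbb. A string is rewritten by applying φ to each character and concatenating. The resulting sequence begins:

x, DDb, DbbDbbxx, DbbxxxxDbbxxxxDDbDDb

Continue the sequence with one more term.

Replace each of the 20 characters of DbbxxxxDbbxxxxDDbDDb in place — Dbb xx xx DDb DDb DDb DDb Dbb xx xx DDb DDb DDb DDb Dbb Dbb xx Dbb Dbb xx — and concatenate.

DbbxxxxDDbDDbDDbDDbDbbxxxxDDbDDbDDbDDbDbbDbbxxDbbDbbxx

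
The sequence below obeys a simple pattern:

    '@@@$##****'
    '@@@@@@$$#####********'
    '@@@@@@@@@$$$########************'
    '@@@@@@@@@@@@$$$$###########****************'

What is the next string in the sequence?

@@@@@@@@@@@@@@@$$$$$##############********************

Term n consists of 3n @'s, followed by n $'s, followed by 3n-1 #'s, followed by 4n *'s (n = 1, 2, …).
At n = 5 the blocks have lengths 15, 5, 14, 20.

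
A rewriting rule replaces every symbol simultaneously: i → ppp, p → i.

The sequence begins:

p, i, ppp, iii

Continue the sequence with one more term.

Expanding iii: i→ppp, i→ppp, i→ppp. Concatenated: ppp ppp ppp.

ppppppppp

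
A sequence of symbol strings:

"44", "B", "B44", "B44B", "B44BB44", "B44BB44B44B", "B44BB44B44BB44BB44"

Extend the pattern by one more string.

B44BB44B44BB44BB44B44BB44B44B

Each term (from the third on) is the previous term followed by the one before it: term 3 = B·44 = B44.
So term 8 is B44BB44B44BB44BB44·B44BB44B44B.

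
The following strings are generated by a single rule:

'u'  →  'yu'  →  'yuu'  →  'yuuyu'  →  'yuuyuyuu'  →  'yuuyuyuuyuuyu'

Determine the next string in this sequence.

yuuyuyuuyuuyuyuuyuyuu

Each term (from the third on) is the previous term followed by the one before it: term 3 = yu·u = yuu.
So term 7 is yuuyuyuuyuuyu·yuuyuyuu.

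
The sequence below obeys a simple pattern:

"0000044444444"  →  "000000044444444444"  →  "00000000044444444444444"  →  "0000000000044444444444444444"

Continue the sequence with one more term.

000000000000044444444444444444444

Reading off run lengths: 0 runs 5, 7, 9, 11; 4 runs 8, 11, 14, 17 — each is linear in n, where the shown terms are n = 3, 4, 5, 6.
At n = 7 the blocks have lengths 13, 20.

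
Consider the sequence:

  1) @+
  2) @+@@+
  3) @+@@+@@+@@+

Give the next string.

@+@@+@@+@@+@@+@@+@@+@@+

Each string is two copies of the previous one joined by '@'.
So the next term is two copies of @+@@+@@+@@+ with '@' between the halves.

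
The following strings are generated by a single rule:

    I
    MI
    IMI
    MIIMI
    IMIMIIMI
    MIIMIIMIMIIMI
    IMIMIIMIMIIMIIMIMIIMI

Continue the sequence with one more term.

MIIMIIMIMIIMIIMIMIIMIMIIMIIMIMIIMI

From term 3 onward, concatenate the second-to-last term with the last: I·MI = IMI, MI·IMI = MIIMI, …
The next term joins MIIMIIMIMIIMI and IMIMIIMIMIIMIIMIMIIMI.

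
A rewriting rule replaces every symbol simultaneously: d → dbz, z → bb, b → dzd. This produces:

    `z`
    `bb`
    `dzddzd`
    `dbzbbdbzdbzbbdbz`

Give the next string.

Rewriting the 16 symbols of dbzbbdbzdbzbbdbz one by one yields dbz dzd bb dzd dzd dbz dzd bb dbz dzd bb dzd dzd dbz dzd bb; concatenated:

dbzdzdbbdzddzddbzdzdbbdbzdzdbbdzddzddbzdzdbb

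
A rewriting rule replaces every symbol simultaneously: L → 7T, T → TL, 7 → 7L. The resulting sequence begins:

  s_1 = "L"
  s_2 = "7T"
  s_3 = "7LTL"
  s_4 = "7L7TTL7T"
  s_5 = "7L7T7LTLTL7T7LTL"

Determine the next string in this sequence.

Replace each of the 16 characters of 7L7T7LTLTL7T7LTL in place — 7L 7T 7L TL 7L 7T TL 7T TL 7T 7L TL 7L 7T TL 7T — and concatenate.

7L7T7LTL7L7TTL7TTL7T7LTL7L7TTL7T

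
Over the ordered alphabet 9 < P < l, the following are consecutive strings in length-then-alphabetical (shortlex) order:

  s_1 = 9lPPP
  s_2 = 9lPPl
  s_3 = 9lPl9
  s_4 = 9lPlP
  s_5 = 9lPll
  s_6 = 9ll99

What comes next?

Treat 9ll99 as a base-3 numeral over the given alphabet and add one, carrying through any trailing l's.

9ll9P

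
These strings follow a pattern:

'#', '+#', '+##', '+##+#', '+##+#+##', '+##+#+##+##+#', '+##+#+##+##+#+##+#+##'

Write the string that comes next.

+##+#+##+##+#+##+#+##+##+#+##+##+#

From term 3 onward, concatenate the last term with the second-to-last: +#·# = +##, +##·+# = +##+#, …
The next term joins +##+#+##+##+#+##+#+## and +##+#+##+##+#.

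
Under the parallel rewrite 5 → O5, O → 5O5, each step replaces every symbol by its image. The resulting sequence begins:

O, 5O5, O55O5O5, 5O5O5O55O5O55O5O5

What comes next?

φ(5O5O5O55O5O55O5O5) expands symbol-by-symbol to O5 5O5 O5 5O5 O5 5O5 O5 O5 5O5 O5 5O5 O5 O5 5O5 O5 5O5 O5; joining the 17 pieces gives the next term.

O55O5O55O5O55O5O5O55O5O55O5O5O55O5O55O5O5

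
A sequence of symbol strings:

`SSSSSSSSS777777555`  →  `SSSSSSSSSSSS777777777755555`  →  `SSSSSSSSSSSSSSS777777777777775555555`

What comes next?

Term n consists of 3n+3 S's, followed by 4n-2 7's, followed by 2n-1 5's, where the shown terms are n = 2, 3, 4.
Setting n = 5 gives 18, 18, 9 characters in each block.

SSSSSSSSSSSSSSSSSS777777777777777777555555555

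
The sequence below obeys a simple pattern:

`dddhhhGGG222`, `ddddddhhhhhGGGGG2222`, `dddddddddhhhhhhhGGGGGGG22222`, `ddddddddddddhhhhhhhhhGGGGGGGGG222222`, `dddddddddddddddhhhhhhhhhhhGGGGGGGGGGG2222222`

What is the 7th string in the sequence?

Each string has the form d^{3n} h^{2n+1} G^{2n+1} 2^{n+2} (n = 1, 2, …).
At n = 7 the blocks have lengths 21, 15, 15, 9.

dddddddddddddddddddddhhhhhhhhhhhhhhhGGGGGGGGGGGGGGG222222222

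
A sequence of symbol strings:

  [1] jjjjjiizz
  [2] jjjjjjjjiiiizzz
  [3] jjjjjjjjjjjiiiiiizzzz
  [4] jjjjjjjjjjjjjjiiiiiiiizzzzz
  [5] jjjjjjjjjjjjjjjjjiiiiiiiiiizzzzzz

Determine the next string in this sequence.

Term n consists of 3n-1 j's, followed by 2n-2 i's, followed by n z's, where the shown terms are n = 2, 3, 4, 5, 6.
For the next term, n = 7, so the run lengths are 20, 12, 7.

jjjjjjjjjjjjjjjjjjjjiiiiiiiiiiiizzzzzzz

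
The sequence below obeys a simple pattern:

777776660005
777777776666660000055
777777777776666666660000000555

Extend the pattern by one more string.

777777777777776666666666660000000005555

Term n consists of 3n+2 7's, followed by 3n 6's, followed by 2n+1 0's, followed by n 5's (n = 1, 2, …).
Setting n = 4 gives 14, 12, 9, 4 characters in each block.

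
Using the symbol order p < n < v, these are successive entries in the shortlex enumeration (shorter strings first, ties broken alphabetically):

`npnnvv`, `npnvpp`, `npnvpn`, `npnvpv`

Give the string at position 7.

Continuing the enumeration 3 steps past npnvpv: npnvpv → npnvnp → npnvnn → (answer).

npnvnv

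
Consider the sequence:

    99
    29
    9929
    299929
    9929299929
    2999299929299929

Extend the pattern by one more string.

From term 3 onward, concatenate the second-to-last term with the last: 99·29 = 9929, 29·9929 = 299929, …
Continuing: 9929299929 · 2999299929299929 gives term 7.

99292999292999299929299929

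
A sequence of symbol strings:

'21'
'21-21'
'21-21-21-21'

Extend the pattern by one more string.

s(k+1) = s(k)·-·s(k) — each term doubles the last with '-' between the halves.
Doubling 21-21-21-21 with '-' between the halves:

21-21-21-21-21-21-21-21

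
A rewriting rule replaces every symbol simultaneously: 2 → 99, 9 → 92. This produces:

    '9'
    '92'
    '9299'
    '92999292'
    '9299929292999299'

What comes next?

Rewriting the 16 symbols of 9299929292999299 one by one yields 92 99 92 92 92 99 92 99 92 99 92 92 92 99 92 92; concatenated:

92999292929992999299929292999292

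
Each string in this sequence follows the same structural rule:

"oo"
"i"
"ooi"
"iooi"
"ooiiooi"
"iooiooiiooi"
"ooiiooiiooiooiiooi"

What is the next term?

This is a Fibonacci-style word recurrence s(k) = s(k−2)·s(k−1): e.g. oo·i = ooi.
So term 8 is iooiooiiooi·ooiiooiiooiooiiooi.

iooiooiiooiooiiooiiooiooiiooi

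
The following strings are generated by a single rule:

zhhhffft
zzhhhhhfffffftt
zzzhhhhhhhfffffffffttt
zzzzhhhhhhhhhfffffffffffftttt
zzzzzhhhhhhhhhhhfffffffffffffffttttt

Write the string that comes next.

Term n consists of n z's, followed by 2n+1 h's, followed by 3n f's, followed by n t's (n = 1, 2, …).
Setting n = 6 gives 6, 13, 18, 6 characters in each block.

zzzzzzhhhhhhhhhhhhhfffffffffffffffffftttttt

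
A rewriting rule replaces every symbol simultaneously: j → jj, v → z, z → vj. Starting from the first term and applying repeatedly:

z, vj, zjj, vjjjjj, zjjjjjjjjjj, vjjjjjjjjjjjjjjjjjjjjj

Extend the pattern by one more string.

Rewriting the 22 symbols of vjjjjjjjjjjjjjjjjjjjjj one by one yields z jj jj jj jj jj jj jj jj jj jj jj jj jj jj jj jj jj jj jj jj jj; concatenated:

zjjjjjjjjjjjjjjjjjjjjjjjjjjjjjjjjjjjjjjjjjj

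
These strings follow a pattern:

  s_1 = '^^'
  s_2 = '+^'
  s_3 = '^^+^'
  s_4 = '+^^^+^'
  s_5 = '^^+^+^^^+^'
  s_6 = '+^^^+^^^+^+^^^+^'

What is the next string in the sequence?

This is a Fibonacci-style word recurrence s(k) = s(k−2)·s(k−1): e.g. ^^·+^ = ^^+^.
So term 7 is ^^+^+^^^+^·+^^^+^^^+^+^^^+^.

^^+^+^^^+^+^^^+^^^+^+^^^+^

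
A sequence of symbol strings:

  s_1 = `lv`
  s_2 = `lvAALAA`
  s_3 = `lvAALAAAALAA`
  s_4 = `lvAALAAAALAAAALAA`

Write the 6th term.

Each term is the previous one with AALAA appended.
From lvAALAAAALAAAALAA, 2 further steps: lvAALAAAALAAAALAA → lvAALAAAALAAAALAAAALAA → (answer).

lvAALAAAALAAAALAAAALAAAALAA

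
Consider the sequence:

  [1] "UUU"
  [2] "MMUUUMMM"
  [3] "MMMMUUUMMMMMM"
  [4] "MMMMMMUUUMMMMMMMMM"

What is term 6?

MMMMMMMMMMUUUMMMMMMMMMMMMMMM

s(k+1) = MM·s(k)·MMM, so each term gains MM as a prefix and MMM as a suffix.
From MMMMMMUUUMMMMMMMMM, 2 further steps: MMMMMMUUUMMMMMMMMM → MMMMMMMMUUUMMMMMMMMMMMM → (answer).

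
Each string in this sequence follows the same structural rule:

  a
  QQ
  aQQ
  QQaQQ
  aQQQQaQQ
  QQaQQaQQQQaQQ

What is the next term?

From term 3 onward, concatenate the second-to-last term with the last: a·QQ = aQQ, QQ·aQQ = QQaQQ, …
The next term joins aQQQQaQQ and QQaQQaQQQQaQQ.

aQQQQaQQQQaQQaQQQQaQQ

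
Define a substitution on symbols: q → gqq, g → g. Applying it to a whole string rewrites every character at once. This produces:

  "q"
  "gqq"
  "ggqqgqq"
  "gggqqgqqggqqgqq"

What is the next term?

Replace each of the 15 characters of gggqqgqqggqqgqq in place — g g g gqq gqq g gqq gqq g g gqq gqq g gqq gqq — and concatenate.

ggggqqgqqggqqgqqgggqqgqqggqqgqq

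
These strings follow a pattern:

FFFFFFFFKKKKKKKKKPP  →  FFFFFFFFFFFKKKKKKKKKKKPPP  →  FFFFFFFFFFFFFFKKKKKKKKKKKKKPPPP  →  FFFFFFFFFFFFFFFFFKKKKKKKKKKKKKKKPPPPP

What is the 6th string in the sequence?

FFFFFFFFFFFFFFFFFFFFFFFKKKKKKKKKKKKKKKKKKKPPPPPPP

Each string has the form F^{3n-1} K^{2n+3} P^{n-1}, where the shown terms are n = 3, 4, 5, 6.
Setting n = 8 gives 23, 19, 7 characters in each block.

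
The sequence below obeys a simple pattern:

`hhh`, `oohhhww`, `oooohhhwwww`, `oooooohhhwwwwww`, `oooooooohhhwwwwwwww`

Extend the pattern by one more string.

Each term wraps the previous one in oo on the left and ww on the right.
Applying this once more to oooooooohhhwwwwwwww:

oooooooooohhhwwwwwwwwww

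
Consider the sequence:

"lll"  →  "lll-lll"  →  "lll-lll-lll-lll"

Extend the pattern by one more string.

Each string is two copies of the previous one joined by '-'.
One more doubling of lll-lll-lll-lll gives the answer.

lll-lll-lll-lll-lll-lll-lll-lll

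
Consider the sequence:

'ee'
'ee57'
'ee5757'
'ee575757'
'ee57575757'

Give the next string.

ee5757575757

Each term is the previous one with 57 appended.
So the next term is ee57575757·57.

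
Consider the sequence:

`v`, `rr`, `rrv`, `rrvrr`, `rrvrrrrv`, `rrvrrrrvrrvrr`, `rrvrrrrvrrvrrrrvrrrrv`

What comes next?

rrvrrrrvrrvrrrrvrrrrvrrvrrrrvrrvrr

Each term (from the third on) is the previous term followed by the one before it: term 3 = rr·v = rrv.
The next term joins rrvrrrrvrrvrrrrvrrrrv and rrvrrrrvrrvrr.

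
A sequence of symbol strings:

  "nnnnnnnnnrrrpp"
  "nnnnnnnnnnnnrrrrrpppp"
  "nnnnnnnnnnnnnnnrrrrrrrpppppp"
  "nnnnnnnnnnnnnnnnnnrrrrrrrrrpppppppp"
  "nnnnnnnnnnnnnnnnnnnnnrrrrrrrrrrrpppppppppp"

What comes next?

Reading off run lengths: n runs 9, 12, 15, 18, 21; r runs 3, 5, 7, 9, 11; p runs 2, 4, 6, 8, 10 — each is linear in n, where the shown terms are n = 2, 3, 4, 5, 6.
Setting n = 7 gives 24, 13, 12 characters in each block.

nnnnnnnnnnnnnnnnnnnnnnnnrrrrrrrrrrrrrpppppppppppp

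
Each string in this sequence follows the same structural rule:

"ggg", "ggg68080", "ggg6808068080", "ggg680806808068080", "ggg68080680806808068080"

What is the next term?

Every step adds 68080 to the end: s(k+1) = s(k)·68080.
So the next term is ggg68080680806808068080·68080.

ggg6808068080680806808068080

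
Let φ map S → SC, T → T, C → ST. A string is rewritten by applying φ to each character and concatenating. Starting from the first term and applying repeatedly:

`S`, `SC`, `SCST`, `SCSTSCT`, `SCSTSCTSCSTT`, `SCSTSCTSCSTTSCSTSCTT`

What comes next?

Rewriting the 20 symbols of SCSTSCTSCSTTSCSTSCTT one by one yields SC ST SC T SC ST T SC ST SC T T SC ST SC T SC ST T T; concatenated:

SCSTSCTSCSTTSCSTSCTTSCSTSCTSCSTTT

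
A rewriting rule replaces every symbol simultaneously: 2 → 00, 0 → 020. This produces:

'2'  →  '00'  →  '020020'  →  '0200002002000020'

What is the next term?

φ(0200002002000020) expands symbol-by-symbol to 020 00 020 020 020 020 00 020 020 00 020 020 020 020 00 020; joining the 16 pieces gives the next term.

02000020020020020000200200002002002002000020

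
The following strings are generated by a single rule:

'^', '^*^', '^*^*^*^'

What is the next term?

^*^*^*^*^*^*^*^

Each string is two copies of the previous one joined by '*'.
One more doubling of ^*^*^*^ gives the answer.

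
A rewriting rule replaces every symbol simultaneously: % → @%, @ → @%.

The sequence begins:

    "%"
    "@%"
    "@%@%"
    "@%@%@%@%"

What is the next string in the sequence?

Apply φ to @%@%@%@% symbol by symbol: @→@%, %→@%, @→@%, %→@%, @→@%, %→@%, @→@%, %→@%; joined: @% @% @% @% @% @% @% @%.

@%@%@%@%@%@%@%@%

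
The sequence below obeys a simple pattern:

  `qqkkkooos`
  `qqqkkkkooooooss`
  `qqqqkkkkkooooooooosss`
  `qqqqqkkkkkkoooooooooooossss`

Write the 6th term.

The n-th term is n+1 q's then n+2 k's then 3n o's then n s's (n = 1, 2, …).
At n = 6 the blocks have lengths 7, 8, 18, 6.

qqqqqqqkkkkkkkkoooooooooooooooooossssss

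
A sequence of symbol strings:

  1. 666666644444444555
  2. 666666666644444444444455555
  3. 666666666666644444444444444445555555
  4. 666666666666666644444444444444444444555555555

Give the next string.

666666666666666666644444444444444444444444455555555555

Each string has the form 6^{3n+1} 4^{4n} 5^{2n-1}, where the shown terms are n = 2, 3, 4, 5.
For the next term, n = 6, so the run lengths are 19, 24, 11.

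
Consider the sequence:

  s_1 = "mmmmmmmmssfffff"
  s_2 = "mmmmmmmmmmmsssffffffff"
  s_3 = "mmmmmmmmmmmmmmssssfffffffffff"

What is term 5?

mmmmmmmmmmmmmmmmmmmmssssssfffffffffffffffff

The n-th term is 3n+2 m's then n s's then 3n-1 f's, where the shown terms are n = 2, 3, 4.
At n = 6 the blocks have lengths 20, 6, 17.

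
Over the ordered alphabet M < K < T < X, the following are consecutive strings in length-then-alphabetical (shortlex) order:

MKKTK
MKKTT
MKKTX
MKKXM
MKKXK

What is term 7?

Stepping forward 2 times from MKKXK: MKKXK → MKKXT, then the target.

MKKXX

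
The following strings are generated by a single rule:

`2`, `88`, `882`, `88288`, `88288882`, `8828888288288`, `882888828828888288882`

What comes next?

This is a Fibonacci-style word recurrence s(k) = s(k−1)·s(k−2): e.g. 88·2 = 882.
So term 8 is 882888828828888288882·8828888288288.

8828888288288882888828828888288288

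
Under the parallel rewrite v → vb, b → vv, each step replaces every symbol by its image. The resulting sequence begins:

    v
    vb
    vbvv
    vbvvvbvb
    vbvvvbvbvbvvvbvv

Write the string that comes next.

vbvvvbvbvbvvvbvvvbvvvbvbvbvvvbvb

Applying the rule to each of the 16 symbols of vbvvvbvbvbvvvbvv gives the pieces vb vv vb vb vb vv vb vv vb vv vb vb vb vv vb vb, which concatenate to the answer.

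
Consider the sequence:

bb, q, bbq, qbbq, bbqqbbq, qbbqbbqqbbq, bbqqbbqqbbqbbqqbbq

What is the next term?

qbbqbbqqbbqbbqqbbqqbbqbbqqbbq

From term 3 onward, concatenate the second-to-last term with the last: bb·q = bbq, q·bbq = qbbq, …
The next term joins qbbqbbqqbbq and bbqqbbqqbbqbbqqbbq.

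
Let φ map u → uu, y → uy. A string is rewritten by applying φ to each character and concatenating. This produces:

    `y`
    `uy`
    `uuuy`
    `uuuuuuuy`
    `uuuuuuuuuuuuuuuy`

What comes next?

Rewriting the 16 symbols of uuuuuuuuuuuuuuuy one by one yields uu uu uu uu uu uu uu uu uu uu uu uu uu uu uu uy; concatenated:

uuuuuuuuuuuuuuuuuuuuuuuuuuuuuuuy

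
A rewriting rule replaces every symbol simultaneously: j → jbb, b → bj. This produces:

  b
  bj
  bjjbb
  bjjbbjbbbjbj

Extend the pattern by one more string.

bjjbbjbbbjbjjbbbjbjbjjbbbjjbb

Expanding bjjbbjbbbjbj: b→bj, j→jbb, j→jbb, b→bj, b→bj, j→jbb, b→bj, b→bj, b→bj, j→jbb, b→bj, j→jbb. Concatenated: bj jbb jbb bj bj jbb bj bj bj jbb bj jbb.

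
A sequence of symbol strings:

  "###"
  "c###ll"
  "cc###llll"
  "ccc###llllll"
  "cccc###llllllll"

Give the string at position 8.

Each term wraps the previous one in c on the left and ll on the right.
From cccc###llllllll, 3 further steps: cccc###llllllll → ccccc###llllllllll → cccccc###llllllllllll → (answer).

ccccccc###llllllllllllll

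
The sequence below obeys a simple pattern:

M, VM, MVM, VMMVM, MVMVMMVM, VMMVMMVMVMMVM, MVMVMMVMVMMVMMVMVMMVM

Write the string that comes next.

VMMVMMVMVMMVMMVMVMMVMVMMVMMVMVMMVM

Each term (from the third on) is the two preceding terms concatenated in order: term 3 = M·VM = MVM.
So term 8 is VMMVMMVMVMMVM·MVMVMMVMVMMVMMVMVMMVM.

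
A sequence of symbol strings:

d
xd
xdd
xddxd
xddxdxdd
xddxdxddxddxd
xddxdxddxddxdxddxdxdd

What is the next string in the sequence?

xddxdxddxddxdxddxdxddxddxdxddxddxd

Each term (from the third on) is the previous term followed by the one before it: term 3 = xd·d = xdd.
The next term joins xddxdxddxddxdxddxdxdd and xddxdxddxddxd.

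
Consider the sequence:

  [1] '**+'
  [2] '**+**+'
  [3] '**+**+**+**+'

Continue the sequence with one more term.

Every step duplicates the string.
One more doubling of **+**+**+**+ gives the answer.

**+**+**+**+**+**+**+**+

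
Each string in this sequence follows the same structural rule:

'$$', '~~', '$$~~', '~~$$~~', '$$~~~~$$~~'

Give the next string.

~~$$~~$$~~~~$$~~

This is a Fibonacci-style word recurrence s(k) = s(k−2)·s(k−1): e.g. $$·~~ = $$~~.
The next term joins ~~$$~~ and $$~~~~$$~~.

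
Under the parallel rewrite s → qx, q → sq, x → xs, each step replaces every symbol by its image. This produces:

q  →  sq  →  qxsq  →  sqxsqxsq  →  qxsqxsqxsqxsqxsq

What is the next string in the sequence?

φ(qxsqxsqxsqxsqxsq) expands symbol-by-symbol to sq xs qx sq xs qx sq xs qx sq xs qx sq xs qx sq; joining the 16 pieces gives the next term.

sqxsqxsqxsqxsqxsqxsqxsqxsqxsqxsq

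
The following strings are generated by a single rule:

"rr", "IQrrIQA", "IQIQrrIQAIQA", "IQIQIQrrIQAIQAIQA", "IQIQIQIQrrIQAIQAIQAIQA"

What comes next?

IQIQIQIQIQrrIQAIQAIQAIQAIQA

Each term wraps the previous one in IQ on the left and IQA on the right.
One more step from IQIQIQIQrrIQAIQAIQAIQA gives the answer.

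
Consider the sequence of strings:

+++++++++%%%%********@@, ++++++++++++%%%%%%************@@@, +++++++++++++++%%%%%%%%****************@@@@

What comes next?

++++++++++++++++++%%%%%%%%%%********************@@@@@

Each string has the form +^{3n+3} %^{2n} *^{4n} @^{n}, where the shown terms are n = 2, 3, 4.
At n = 5 the blocks have lengths 18, 10, 20, 5.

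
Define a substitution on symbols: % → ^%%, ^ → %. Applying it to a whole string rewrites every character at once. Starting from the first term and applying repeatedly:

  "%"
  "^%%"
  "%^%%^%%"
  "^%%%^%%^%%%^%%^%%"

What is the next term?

Applying the rule to each of the 17 symbols of ^%%%^%%^%%%^%%^%% gives the pieces % ^%% ^%% ^%% % ^%% ^%% % ^%% ^%% ^%% % ^%% ^%% % ^%% ^%%, which concatenate to the answer.

%^%%^%%^%%%^%%^%%%^%%^%%^%%%^%%^%%%^%%^%%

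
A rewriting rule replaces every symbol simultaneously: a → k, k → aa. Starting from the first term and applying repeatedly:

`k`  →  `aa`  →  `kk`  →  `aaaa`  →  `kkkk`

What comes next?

aaaaaaaa

Rewriting each symbol of kkkk: k→aa, k→aa, k→aa, k→aa, which concatenates to aa aa aa aa.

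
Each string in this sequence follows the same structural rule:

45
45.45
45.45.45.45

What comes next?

Every step duplicates the string with '.' between the halves.
Doubling 45.45.45.45 with '.' between the halves:

45.45.45.45.45.45.45.45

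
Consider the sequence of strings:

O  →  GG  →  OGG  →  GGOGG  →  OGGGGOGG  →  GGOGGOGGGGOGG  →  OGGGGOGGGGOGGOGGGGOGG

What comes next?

This is a Fibonacci-style word recurrence s(k) = s(k−2)·s(k−1): e.g. O·GG = OGG.
So term 8 is GGOGGOGGGGOGG·OGGGGOGGGGOGGOGGGGOGG.

GGOGGOGGGGOGGOGGGGOGGGGOGGOGGGGOGG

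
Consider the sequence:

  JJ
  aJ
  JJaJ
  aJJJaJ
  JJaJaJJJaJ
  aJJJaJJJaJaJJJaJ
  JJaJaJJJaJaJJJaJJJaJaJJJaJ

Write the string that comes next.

aJJJaJJJaJaJJJaJJJaJaJJJaJaJJJaJJJaJaJJJaJ

Each term (from the third on) is the two preceding terms concatenated in order: term 3 = JJ·aJ = JJaJ.
So term 8 is aJJJaJJJaJaJJJaJ·JJaJaJJJaJaJJJaJJJaJaJJJaJ.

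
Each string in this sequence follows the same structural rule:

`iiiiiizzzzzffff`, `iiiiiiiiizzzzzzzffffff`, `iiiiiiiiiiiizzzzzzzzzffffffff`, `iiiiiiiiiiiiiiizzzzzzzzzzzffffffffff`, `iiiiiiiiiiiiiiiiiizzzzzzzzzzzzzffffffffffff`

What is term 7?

iiiiiiiiiiiiiiiiiiiiiiiizzzzzzzzzzzzzzzzzffffffffffffffff

The n-th term is 3n i's then 2n+1 z's then 2n f's, where the shown terms are n = 2, 3, 4, 5, 6.
For term 7, n = 8, so the run lengths are 24, 17, 16.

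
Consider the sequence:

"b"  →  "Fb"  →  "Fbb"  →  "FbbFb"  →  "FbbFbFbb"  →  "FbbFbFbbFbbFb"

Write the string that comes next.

This is a Fibonacci-style word recurrence s(k) = s(k−1)·s(k−2): e.g. Fb·b = Fbb.
So term 7 is FbbFbFbbFbbFb·FbbFbFbb.

FbbFbFbbFbbFbFbbFbFbb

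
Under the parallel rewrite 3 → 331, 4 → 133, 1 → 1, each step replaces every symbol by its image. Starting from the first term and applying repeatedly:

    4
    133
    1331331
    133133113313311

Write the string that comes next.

1331331133133111331331133133111

Replace each of the 15 characters of 133133113313311 in place — 1 331 331 1 331 331 1 1 331 331 1 331 331 1 1 — and concatenate.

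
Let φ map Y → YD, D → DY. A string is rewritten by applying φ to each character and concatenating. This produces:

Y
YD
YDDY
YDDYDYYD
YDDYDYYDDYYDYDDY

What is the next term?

φ(YDDYDYYDDYYDYDDY) expands symbol-by-symbol to YD DY DY YD DY YD YD DY DY YD YD DY YD DY DY YD; joining the 16 pieces gives the next term.

YDDYDYYDDYYDYDDYDYYDYDDYYDDYDYYD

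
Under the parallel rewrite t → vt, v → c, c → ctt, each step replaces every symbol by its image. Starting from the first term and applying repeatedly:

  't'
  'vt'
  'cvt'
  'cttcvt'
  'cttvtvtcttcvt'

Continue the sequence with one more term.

Applying the rule to each of the 13 symbols of cttvtvtcttcvt gives the pieces ctt vt vt c vt c vt ctt vt vt ctt c vt, which concatenate to the answer.

cttvtvtcvtcvtcttvtvtcttcvt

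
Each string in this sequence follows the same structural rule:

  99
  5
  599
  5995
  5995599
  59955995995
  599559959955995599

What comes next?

59955995995599559959955995995

This is a Fibonacci-style word recurrence s(k) = s(k−1)·s(k−2): e.g. 5·99 = 599.
The next term joins 599559959955995599 and 59955995995.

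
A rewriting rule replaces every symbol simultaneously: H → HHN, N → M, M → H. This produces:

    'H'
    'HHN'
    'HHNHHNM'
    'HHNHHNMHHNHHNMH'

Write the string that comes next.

HHNHHNMHHNHHNMHHHNHHNMHHNHHNMHHHN

φ(HHNHHNMHHNHHNMH) expands symbol-by-symbol to HHN HHN M HHN HHN M H HHN HHN M HHN HHN M H HHN; joining the 15 pieces gives the next term.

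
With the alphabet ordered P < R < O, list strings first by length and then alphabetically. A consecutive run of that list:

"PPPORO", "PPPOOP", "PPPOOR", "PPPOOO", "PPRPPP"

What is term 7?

PPRPPO

Continuing the enumeration 2 steps past PPRPPP: PPRPPP → PPRPPR → (answer).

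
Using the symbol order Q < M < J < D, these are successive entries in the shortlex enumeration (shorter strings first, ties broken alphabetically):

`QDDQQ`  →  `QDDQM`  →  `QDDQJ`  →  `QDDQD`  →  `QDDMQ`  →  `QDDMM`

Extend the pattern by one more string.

QDDMJ

The successor of QDDMM increments the rightmost position that isn't already D and resets every position after it to Q.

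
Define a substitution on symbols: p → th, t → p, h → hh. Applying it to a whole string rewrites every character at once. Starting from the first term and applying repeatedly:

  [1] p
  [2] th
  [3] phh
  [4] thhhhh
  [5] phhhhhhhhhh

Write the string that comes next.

thhhhhhhhhhhhhhhhhhhhh

Rewriting each symbol of phhhhhhhhhh: p→th, h→hh, h→hh, h→hh, h→hh, h→hh, h→hh, h→hh, h→hh, h→hh, h→hh, which concatenates to th hh hh hh hh hh hh hh hh hh hh.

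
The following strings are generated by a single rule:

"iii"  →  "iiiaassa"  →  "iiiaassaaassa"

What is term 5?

The strings grow by a fixed suffix aassa each time.
From iiiaassaaassa, 2 further steps: iiiaassaaassa → iiiaassaaassaaassa → (answer).

iiiaassaaassaaassaaassa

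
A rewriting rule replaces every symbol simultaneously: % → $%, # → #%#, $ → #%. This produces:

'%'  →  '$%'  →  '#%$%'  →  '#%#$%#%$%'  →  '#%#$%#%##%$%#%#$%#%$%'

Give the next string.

#%#$%#%##%$%#%#$%#%##%#$%#%$%#%#$%#%##%$%#%#$%#%$%

φ(#%#$%#%##%$%#%#$%#%$%) expands symbol-by-symbol to #%# $% #%# #% $% #%# $% #%# #%# $% #% $% #%# $% #%# #% $% #%# $% #% $%; joining the 21 pieces gives the next term.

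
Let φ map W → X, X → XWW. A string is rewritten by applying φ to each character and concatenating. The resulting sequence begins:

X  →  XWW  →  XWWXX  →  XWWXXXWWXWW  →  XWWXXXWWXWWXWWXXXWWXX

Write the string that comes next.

Applying the rule to each of the 21 symbols of XWWXXXWWXWWXWWXXXWWXX gives the pieces XWW X X XWW XWW XWW X X XWW X X XWW X X XWW XWW XWW X X XWW XWW, which concatenate to the answer.

XWWXXXWWXWWXWWXXXWWXXXWWXXXWWXWWXWWXXXWWXWW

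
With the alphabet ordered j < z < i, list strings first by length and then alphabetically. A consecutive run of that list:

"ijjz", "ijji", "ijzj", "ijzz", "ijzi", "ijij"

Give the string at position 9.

Advancing 3 positions from ijij through ijij → ijiz → ijii reaches term 9.

izjj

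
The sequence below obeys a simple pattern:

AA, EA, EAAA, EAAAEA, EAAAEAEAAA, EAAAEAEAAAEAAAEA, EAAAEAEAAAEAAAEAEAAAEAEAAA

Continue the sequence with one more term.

EAAAEAEAAAEAAAEAEAAAEAEAAAEAAAEAEAAAEAAAEA

From term 3 onward, concatenate the last term with the second-to-last: EA·AA = EAAA, EAAA·EA = EAAAEA, …
So term 8 is EAAAEAEAAAEAAAEAEAAAEAEAAA·EAAAEAEAAAEAAAEA.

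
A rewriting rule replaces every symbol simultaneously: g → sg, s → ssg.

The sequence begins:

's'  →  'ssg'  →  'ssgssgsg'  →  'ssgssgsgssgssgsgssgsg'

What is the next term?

ssgssgsgssgssgsgssgsgssgssgsgssgssgsgssgsgssgssgsgssgsg

Replace each of the 21 characters of ssgssgsgssgssgsgssgsg in place — ssg ssg sg ssg ssg sg ssg sg ssg ssg sg ssg ssg sg ssg sg ssg ssg sg ssg sg — and concatenate.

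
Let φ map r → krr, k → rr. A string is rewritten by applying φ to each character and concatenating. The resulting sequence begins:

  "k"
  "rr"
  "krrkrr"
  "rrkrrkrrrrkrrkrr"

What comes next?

φ(rrkrrkrrrrkrrkrr) expands symbol-by-symbol to krr krr rr krr krr rr krr krr krr krr rr krr krr rr krr krr; joining the 16 pieces gives the next term.

krrkrrrrkrrkrrrrkrrkrrkrrkrrrrkrrkrrrrkrrkrr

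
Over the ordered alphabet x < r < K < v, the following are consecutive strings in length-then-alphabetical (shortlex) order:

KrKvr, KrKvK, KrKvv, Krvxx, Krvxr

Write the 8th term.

Continuing the enumeration 3 steps past Krvxr: Krvxr → KrvxK → Krvxv → (answer).

Krvrx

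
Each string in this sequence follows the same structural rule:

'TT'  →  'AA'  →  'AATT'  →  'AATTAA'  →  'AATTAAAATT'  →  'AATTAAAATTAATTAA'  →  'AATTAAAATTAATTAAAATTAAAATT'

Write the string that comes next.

AATTAAAATTAATTAAAATTAAAATTAATTAAAATTAATTAA

From term 3 onward, concatenate the last term with the second-to-last: AA·TT = AATT, AATT·AA = AATTAA, …
The next term joins AATTAAAATTAATTAAAATTAAAATT and AATTAAAATTAATTAA.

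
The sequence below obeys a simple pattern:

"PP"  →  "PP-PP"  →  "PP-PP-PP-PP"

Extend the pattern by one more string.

Every step duplicates the string with '-' between the halves.
So the next term is two copies of PP-PP-PP-PP with '-' between the halves.

PP-PP-PP-PP-PP-PP-PP-PP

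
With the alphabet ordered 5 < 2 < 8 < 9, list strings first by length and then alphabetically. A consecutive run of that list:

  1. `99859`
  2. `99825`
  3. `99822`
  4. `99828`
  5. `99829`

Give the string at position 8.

Stepping forward 3 times from 99829: 99829 → 99885 → 99882, then the target.

99888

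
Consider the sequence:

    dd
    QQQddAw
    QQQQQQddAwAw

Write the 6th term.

Each term wraps the previous one in QQQ on the left and Aw on the right.
From QQQQQQddAwAw, 3 further steps: QQQQQQddAwAw → QQQQQQQQQddAwAwAw → QQQQQQQQQQQQddAwAwAwAw → (answer).

QQQQQQQQQQQQQQQddAwAwAwAwAw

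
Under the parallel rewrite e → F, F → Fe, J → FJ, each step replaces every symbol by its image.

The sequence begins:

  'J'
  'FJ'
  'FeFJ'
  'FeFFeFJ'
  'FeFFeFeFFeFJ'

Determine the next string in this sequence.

FeFFeFeFFeFFeFeFFeFJ

Expanding FeFFeFeFFeFJ: F→Fe, e→F, F→Fe, F→Fe, e→F, F→Fe, e→F, F→Fe, F→Fe, e→F, F→Fe, J→FJ. Concatenated: Fe F Fe Fe F Fe F Fe Fe F Fe FJ.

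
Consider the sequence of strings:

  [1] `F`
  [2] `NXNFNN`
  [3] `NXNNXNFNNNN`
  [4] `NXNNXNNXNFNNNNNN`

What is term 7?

Each term wraps the previous one in NXN on the left and NN on the right.
From NXNNXNNXNFNNNNNN, 3 further steps: NXNNXNNXNFNNNNNN → NXNNXNNXNNXNFNNNNNNNN → NXNNXNNXNNXNNXNFNNNNNNNNNN → (answer).

NXNNXNNXNNXNNXNNXNFNNNNNNNNNNNN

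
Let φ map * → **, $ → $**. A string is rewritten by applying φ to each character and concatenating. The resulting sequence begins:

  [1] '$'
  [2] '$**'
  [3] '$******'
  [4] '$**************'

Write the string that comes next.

Applying the rule to each of the 15 symbols of $************** gives the pieces $** ** ** ** ** ** ** ** ** ** ** ** ** ** **, which concatenate to the answer.

$******************************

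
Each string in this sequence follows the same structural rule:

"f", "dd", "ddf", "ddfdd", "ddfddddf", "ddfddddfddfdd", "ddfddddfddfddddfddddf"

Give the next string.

ddfddddfddfddddfddddfddfddddfddfdd

From term 3 onward, concatenate the last term with the second-to-last: dd·f = ddf, ddf·dd = ddfdd, …
The next term joins ddfddddfddfddddfddddf and ddfddddfddfdd.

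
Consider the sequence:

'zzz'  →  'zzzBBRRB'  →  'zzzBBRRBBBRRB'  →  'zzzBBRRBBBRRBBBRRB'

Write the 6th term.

The strings grow by a fixed suffix BBRRB each time.
From zzzBBRRBBBRRBBBRRB, 2 further steps: zzzBBRRBBBRRBBBRRB → zzzBBRRBBBRRBBBRRBBBRRB → (answer).

zzzBBRRBBBRRBBBRRBBBRRBBBRRB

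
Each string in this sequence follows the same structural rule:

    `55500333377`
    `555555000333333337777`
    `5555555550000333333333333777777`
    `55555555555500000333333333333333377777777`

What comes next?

555555555555555000000333333333333333333337777777777

Reading off run lengths: 5 runs 3, 6, 9, 12; 0 runs 2, 3, 4, 5; 3 runs 4, 8, 12, 16; 7 runs 2, 4, 6, 8 — each is linear in n (n = 1, 2, …).
For the next term, n = 5, so the run lengths are 15, 6, 20, 10.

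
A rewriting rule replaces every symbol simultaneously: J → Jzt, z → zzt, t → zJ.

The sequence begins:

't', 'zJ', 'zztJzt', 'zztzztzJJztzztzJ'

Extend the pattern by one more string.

Rewriting the 16 symbols of zztzztzJJztzztzJ one by one yields zzt zzt zJ zzt zzt zJ zzt Jzt Jzt zzt zJ zzt zzt zJ zzt Jzt; concatenated:

zztzztzJzztzztzJzztJztJztzztzJzztzztzJzztJzt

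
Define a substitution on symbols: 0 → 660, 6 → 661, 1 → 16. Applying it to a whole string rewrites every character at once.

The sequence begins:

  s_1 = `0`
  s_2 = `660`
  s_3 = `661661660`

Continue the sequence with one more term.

Apply φ to 661661660 symbol by symbol: 6→661, 6→661, 1→16, 6→661, 6→661, 1→16, 6→661, 6→661, 0→660; joined: 661 661 16 661 661 16 661 661 660.

6616611666166116661661660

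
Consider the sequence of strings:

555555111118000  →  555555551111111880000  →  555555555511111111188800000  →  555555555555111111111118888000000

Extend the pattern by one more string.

555555555555551111111111111888880000000

Each string has the form 5^{2n} 1^{2n-1} 8^{n-2} 0^{n}, where the shown terms are n = 3, 4, 5, 6.
Setting n = 7 gives 14, 13, 5, 7 characters in each block.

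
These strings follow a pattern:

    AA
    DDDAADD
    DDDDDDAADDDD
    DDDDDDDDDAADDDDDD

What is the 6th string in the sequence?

Every step adds DDD to the front and DD to the end of the previous string.
From DDDDDDDDDAADDDDDD, 2 further steps: DDDDDDDDDAADDDDDD → DDDDDDDDDDDDAADDDDDDDD → (answer).

DDDDDDDDDDDDDDDAADDDDDDDDDD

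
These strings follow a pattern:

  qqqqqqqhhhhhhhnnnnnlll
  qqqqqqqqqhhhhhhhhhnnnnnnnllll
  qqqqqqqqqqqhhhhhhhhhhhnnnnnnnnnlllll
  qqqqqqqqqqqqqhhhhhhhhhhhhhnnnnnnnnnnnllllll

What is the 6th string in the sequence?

qqqqqqqqqqqqqqqqqhhhhhhhhhhhhhhhhhnnnnnnnnnnnnnnnllllllll

Reading off run lengths: q runs 7, 9, 11, 13; h runs 7, 9, 11, 13; n runs 5, 7, 9, 11; l runs 3, 4, 5, 6 — each is linear in n, where the shown terms are n = 3, 4, 5, 6.
At n = 8 the blocks have lengths 17, 17, 15, 8.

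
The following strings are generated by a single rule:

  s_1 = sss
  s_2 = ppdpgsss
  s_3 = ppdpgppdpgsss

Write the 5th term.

ppdpgppdpgppdpgppdpgsss

Every step adds ppdpg at the front: s(k+1) = ppdpg·s(k).
From ppdpgppdpgsss, 2 further steps: ppdpgppdpgsss → ppdpgppdpgppdpgsss → (answer).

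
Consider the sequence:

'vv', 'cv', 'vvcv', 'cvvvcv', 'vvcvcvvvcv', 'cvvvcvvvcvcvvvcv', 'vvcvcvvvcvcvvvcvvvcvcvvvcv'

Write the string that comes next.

This is a Fibonacci-style word recurrence s(k) = s(k−2)·s(k−1): e.g. vv·cv = vvcv.
The next term joins cvvvcvvvcvcvvvcv and vvcvcvvvcvcvvvcvvvcvcvvvcv.

cvvvcvvvcvcvvvcvvvcvcvvvcvcvvvcvvvcvcvvvcv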